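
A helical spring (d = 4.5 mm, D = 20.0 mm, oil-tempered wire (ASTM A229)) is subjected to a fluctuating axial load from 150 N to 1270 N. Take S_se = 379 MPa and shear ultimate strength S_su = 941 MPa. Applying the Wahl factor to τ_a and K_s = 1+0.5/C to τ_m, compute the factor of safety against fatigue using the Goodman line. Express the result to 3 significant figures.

C = D/d = 20.0/4.5 = 4.4444; K_W = (4C−1)/(4C−4)+0.615/C = 1.3561; K_s = 1+0.5/C = 1.1125
F_a = (F_max−F_min)/2 = 560 N; F_m = (F_max+F_min)/2 = 710 N
τ_a = K_W·8F_aD/(πd³) = 1.3561 × 312.98 = 424.44 MPa
τ_m = K_s·8F_mD/(πd³) = 1.1125 × 396.82 = 441.46 MPa
Goodman: 1/n_f = τ_a/S_se + τ_m/S_su = 424.44/379 + 441.46/941 = 1.11990 + 0.46914 = 1.589
n_f = 1/1.589 = 0.6293

0.629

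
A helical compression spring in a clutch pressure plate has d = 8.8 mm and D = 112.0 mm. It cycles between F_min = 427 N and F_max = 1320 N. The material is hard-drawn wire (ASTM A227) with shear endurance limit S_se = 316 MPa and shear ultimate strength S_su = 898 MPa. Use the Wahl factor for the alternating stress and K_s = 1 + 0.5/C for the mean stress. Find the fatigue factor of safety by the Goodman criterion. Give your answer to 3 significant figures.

C = D/d = 112.0/8.8 = 12.7273; K_W = (4C−1)/(4C−4)+0.615/C = 1.1123; K_s = 1+0.5/C = 1.0393
F_a = (F_max−F_min)/2 = 446.5 N; F_m = (F_max+F_min)/2 = 873.5 N
τ_a = K_W·8F_aD/(πd³) = 1.1123 × 186.87 = 207.85 MPa
τ_m = K_s·8F_mD/(πd³) = 1.0393 × 365.57 = 379.93 MPa
Goodman: 1/n_f = τ_a/S_se + τ_m/S_su = 207.85/316 + 379.93/898 = 0.65774 + 0.42309 = 1.0808
n_f = 1/1.0808 = 0.9252

0.925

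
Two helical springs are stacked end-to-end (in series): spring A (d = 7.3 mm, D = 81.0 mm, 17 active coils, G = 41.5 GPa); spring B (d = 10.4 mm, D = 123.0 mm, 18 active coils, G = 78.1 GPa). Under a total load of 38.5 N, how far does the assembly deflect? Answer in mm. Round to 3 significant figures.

34.9 mm

k_A = Gd⁴/(8D³N_a) = (41.5×10³)(7.3⁴)/(8·81.0³·17) = 1.6306 N/mm
k_B = Gd⁴/(8D³N_a) = (78.1×10³)(10.4⁴)/(8·123.0³·18) = 3.4096 N/mm
Series: 1/k_eq = 1/1.6306 + 1/3.4096 = 0.90656; k_eq = 1.1031 N/mm
δ = F/k_eq = 38.5/1.1031 = 34.903 mm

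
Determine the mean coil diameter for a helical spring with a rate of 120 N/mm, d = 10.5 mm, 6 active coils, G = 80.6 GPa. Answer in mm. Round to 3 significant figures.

D = (Gd⁴/(8N_a·k))^(1/3) = (80.6×10³·10.5⁴/(8·6·120))^(1/3)
  = (170086)^(1/3) = 55.4060 mm

55.4 mm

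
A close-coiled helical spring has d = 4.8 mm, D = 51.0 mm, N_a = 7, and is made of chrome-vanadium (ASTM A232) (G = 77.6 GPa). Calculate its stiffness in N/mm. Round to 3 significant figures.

5.55 N/mm

k = Gd⁴/(8D³N_a) = (77.6×10³ × 4.8⁴) / (8 × 51.0³ × 7)
  = 4.11933e+07 / 7.42846e+06 = 5.5453 N/mm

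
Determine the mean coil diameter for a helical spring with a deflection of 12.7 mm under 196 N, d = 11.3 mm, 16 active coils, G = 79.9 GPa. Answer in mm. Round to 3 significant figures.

87.0 mm

Required rate k = F/δ = 196/12.7 = 15.433 N/mm
D = (Gd⁴/(8N_a·k))^(1/3) = (79.9×10³·11.3⁴/(8·16·15.433))^(1/3)
  = (659475)^(1/3) = 87.0428 mm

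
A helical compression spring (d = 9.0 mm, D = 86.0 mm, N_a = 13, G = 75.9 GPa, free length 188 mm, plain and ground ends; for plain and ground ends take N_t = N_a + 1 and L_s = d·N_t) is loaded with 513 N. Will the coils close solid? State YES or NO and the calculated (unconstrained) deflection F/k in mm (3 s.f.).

k = Gd⁴/(8D³N_a) = (75.9×10³)(9.0⁴)/(8·86.0³·13) = 7.5281 N/mm
N_t = 14; L_s = 9.0·14 = 126 mm; δ_solid = L₀ − L_s = 188 − 126 = 62 mm
δ = F/k = 513/7.5281 = 68.145 mm
δ ≥ δ_solid → spring goes solid

YES, δ = 68.1 mm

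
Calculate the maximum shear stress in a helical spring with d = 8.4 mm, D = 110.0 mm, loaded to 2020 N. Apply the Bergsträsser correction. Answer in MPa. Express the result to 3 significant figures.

1050 MPa

Spring index C = D/d = 110.0/8.4 = 13.0952
K_B = (4C+2)/(4C−3) = 54.381/49.381 = 1.1013
τ₀ = 8FD/(πd³) = 8·2020·110.0/(π·8.4³) = 1.7776e+06/1862 = 954.65 MPa
τ_max = K·τ₀ = 1.1013 × 954.65 = 1051.3 MPa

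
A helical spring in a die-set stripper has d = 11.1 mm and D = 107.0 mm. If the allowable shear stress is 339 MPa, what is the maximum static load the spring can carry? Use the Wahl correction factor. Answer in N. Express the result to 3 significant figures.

C = D/d = 107.0/11.1 = 9.6396
K_W = (4C−1)/(4C−4) + 0.615/C = 37.559/34.559 + 0.0638 = 1.1506
τ_max = K·8FD/(πd³) → F_max = τ_allow·πd³/(8DK)
F_max = 339·π·11.1³/(8·107.0·1.1506) = 1.4565e+06/984.92 = 1478.8 N

1480 N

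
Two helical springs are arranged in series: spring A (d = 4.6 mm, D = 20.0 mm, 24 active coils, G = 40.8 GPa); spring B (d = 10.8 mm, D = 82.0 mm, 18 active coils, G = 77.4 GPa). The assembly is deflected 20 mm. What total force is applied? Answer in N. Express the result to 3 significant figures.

125 N

k_A = Gd⁴/(8D³N_a) = (40.8×10³)(4.6⁴)/(8·20.0³·24) = 11.893 N/mm
k_B = Gd⁴/(8D³N_a) = (77.4×10³)(10.8⁴)/(8·82.0³·18) = 13.263 N/mm
Series: 1/k_eq = 1/11.893 + 1/13.263 = 0.15948; k_eq = 6.2703 N/mm
F = k_eq·δ = 6.2703·20 = 125.41 N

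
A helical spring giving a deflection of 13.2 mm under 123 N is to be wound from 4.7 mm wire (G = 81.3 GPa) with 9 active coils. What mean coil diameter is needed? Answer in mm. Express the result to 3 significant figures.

Required rate k = F/δ = 123/13.2 = 9.3182 N/mm
D = (Gd⁴/(8N_a·k))^(1/3) = (81.3×10³·4.7⁴/(8·9·9.3182))^(1/3)
  = (59131.4)^(1/3) = 38.9588 mm

39.0 mm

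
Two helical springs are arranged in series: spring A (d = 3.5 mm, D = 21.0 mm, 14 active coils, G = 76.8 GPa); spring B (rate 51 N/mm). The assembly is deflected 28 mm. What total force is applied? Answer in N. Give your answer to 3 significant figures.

k_A = Gd⁴/(8D³N_a) = (76.8×10³)(3.5⁴)/(8·21.0³·14) = 11.111 N/mm
Series: 1/k_eq = 1/11.111 + 1/51 = 0.10961; k_eq = 9.1234 N/mm
F = k_eq·δ = 9.1234·28 = 255.46 N

255 N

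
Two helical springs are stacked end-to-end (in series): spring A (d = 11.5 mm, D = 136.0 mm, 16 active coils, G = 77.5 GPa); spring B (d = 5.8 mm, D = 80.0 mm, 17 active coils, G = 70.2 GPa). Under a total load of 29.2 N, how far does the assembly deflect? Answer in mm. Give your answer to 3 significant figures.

32.5 mm

k_A = Gd⁴/(8D³N_a) = (77.5×10³)(11.5⁴)/(8·136.0³·16) = 4.2098 N/mm
k_B = Gd⁴/(8D³N_a) = (70.2×10³)(5.8⁴)/(8·80.0³·17) = 1.1409 N/mm
Series: 1/k_eq = 1/4.2098 + 1/1.1409 = 1.1141; k_eq = 0.89762 N/mm
δ = F/k_eq = 29.2/0.89762 = 32.53 mm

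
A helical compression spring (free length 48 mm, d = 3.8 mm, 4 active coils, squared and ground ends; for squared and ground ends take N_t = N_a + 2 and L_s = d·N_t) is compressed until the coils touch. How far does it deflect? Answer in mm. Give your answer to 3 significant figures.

N_t = 6; L_s = 3.8·6 = 22.8 mm
δ_solid = L₀ − L_s = 48 − 22.8 = 25.2 mm

25.2 mm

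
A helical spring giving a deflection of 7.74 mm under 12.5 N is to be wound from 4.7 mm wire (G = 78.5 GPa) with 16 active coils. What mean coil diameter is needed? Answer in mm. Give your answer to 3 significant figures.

Required rate k = F/δ = 12.5/7.74 = 1.615 N/mm
D = (Gd⁴/(8N_a·k))^(1/3) = (78.5×10³·4.7⁴/(8·16·1.615))^(1/3)
  = (185303)^(1/3) = 57.0113 mm

57.0 mm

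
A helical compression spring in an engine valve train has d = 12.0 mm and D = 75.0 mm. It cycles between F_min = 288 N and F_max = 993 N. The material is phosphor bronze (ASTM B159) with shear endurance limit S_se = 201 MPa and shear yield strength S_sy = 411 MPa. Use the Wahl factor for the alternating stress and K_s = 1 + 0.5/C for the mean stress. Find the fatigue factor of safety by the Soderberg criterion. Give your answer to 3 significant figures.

2.34

C = D/d = 75.0/12.0 = 6.2500; K_W = (4C−1)/(4C−4)+0.615/C = 1.2413; K_s = 1+0.5/C = 1.0800
F_a = (F_max−F_min)/2 = 352.5 N; F_m = (F_max+F_min)/2 = 640.5 N
τ_a = K_W·8F_aD/(πd³) = 1.2413 × 38.96 = 48.359 MPa
τ_m = K_s·8F_mD/(πd³) = 1.0800 × 70.791 = 76.454 MPa
Soderberg: 1/n_f = τ_a/S_se + τ_m/S_sy = 48.359/201 + 76.454/411 = 0.24059 + 0.18602 = 0.42661
n_f = 1/0.42661 = 2.344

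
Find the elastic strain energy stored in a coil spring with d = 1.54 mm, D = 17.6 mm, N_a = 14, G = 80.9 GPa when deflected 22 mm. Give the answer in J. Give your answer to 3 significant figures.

0.180 J

k = Gd⁴/(8D³N_a) = (80.9×10³)(1.54⁴)/(8·17.6³·14) = 0.7452 N/mm
U = ½kδ² = 0.5 × 0.7452 × 22² = 180.34 N·mm = 0.18034 J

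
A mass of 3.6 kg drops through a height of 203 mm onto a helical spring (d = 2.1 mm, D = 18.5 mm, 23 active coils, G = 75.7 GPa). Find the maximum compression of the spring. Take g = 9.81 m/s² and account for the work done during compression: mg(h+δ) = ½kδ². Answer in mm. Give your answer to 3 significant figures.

k = Gd⁴/(8D³N_a) = (75.7×10³)(2.1⁴)/(8·18.5³·23) = 1.2637 N/mm
W = mg = 3.6 × 9.81 = 35.316 N
½kδ² − Wδ − Wh = 0 → δ = (W + √(W² + 2kWh))/k
δ = (35.316 + √(1247.2 + 18119.1))/1.2637 = (35.316 + 139.16)/1.2637 = 138.07 mm

138 mm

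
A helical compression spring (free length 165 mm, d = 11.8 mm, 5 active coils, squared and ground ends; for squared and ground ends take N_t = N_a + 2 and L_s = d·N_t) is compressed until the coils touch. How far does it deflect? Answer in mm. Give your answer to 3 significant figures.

82.4 mm

N_t = 7; L_s = 11.8·7 = 82.6 mm
δ_solid = L₀ − L_s = 165 − 82.6 = 82.4 mm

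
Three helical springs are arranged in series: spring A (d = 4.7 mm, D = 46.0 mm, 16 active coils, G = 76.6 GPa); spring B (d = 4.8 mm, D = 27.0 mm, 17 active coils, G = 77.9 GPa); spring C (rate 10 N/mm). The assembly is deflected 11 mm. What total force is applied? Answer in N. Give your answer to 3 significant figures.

22.1 N

k_A = Gd⁴/(8D³N_a) = (76.6×10³)(4.7⁴)/(8·46.0³·16) = 3.0001 N/mm
k_B = Gd⁴/(8D³N_a) = (77.9×10³)(4.8⁴)/(8·27.0³·17) = 15.448 N/mm
Series: 1/k_eq = 1/3.0001 + 1/15.448 + 1/10 = 0.49805; k_eq = 2.0078 N/mm
F = k_eq·δ = 2.0078·11 = 22.086 N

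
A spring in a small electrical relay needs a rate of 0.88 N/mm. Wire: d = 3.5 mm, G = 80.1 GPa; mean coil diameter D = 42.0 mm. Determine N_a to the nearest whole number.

23

N_a = Gd⁴/(8D³k) = (80.1×10³ × 3.5⁴)/(8 × 42.0³ × 0.88)
    = 1.202e+07 / 521580 = 23.05 → 23 coils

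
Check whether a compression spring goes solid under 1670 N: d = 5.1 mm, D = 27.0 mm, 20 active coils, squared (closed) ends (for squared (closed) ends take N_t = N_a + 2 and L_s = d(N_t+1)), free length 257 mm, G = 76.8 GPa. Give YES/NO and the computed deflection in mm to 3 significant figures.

k = Gd⁴/(8D³N_a) = (76.8×10³)(5.1⁴)/(8·27.0³·20) = 16.498 N/mm
N_t = 22; L_s = 5.1·23 = 117.3 mm; δ_solid = L₀ − L_s = 257 − 117.3 = 139.7 mm
δ = F/k = 1670/16.498 = 101.22 mm
δ < δ_solid → spring does not go solid

NO, δ = 101 mm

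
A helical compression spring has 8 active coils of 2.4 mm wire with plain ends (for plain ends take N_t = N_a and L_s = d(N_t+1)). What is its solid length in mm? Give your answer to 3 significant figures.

plain ends: N_t = N_a = 8
L_s = d·(N_t+1) = 2.4 × 9 = 21.6 mm

21.6 mm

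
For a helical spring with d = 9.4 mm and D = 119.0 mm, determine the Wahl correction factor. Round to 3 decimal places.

C = D/d = 119.0/9.4 = 12.6596
K_W = (4C−1)/(4C−4) + 0.615/C = 49.638/46.638 + 0.0486 = 1.1129

1.113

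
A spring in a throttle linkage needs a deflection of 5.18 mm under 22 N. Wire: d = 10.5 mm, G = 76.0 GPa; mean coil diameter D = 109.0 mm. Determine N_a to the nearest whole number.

Required rate k = F/δ = 22/5.18 = 4.2471 N/mm
N_a = Gd⁴/(8D³k) = (76.0×10³ × 10.5⁴)/(8 × 109.0³ × 4.2471)
    = 9.23785e+08 / 4.4001e+07 = 20.99 → 21 coils

21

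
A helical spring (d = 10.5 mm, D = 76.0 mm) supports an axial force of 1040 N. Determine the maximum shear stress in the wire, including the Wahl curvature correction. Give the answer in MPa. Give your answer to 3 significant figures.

Spring index C = D/d = 76.0/10.5 = 7.2381
K_W = (4C−1)/(4C−4) + 0.615/C = 27.952/24.952 + 0.0850 = 1.2052
τ₀ = 8FD/(πd³) = 8·1040·76.0/(π·10.5³) = 632320/3636.8 = 173.87 MPa
τ_max = K·τ₀ = 1.2052 × 173.87 = 209.54 MPa

210 MPa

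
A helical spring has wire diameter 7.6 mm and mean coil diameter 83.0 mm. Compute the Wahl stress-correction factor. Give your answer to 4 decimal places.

C = D/d = 83.0/7.6 = 10.9211
K_W = (4C−1)/(4C−4) + 0.615/C = 42.684/39.684 + 0.0563 = 1.1319

1.1319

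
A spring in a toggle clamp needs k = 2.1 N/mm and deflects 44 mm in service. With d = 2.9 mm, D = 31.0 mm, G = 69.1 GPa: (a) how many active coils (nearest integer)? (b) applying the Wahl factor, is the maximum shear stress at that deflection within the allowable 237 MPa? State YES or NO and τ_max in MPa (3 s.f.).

N_a = Gd⁴/(8D³k) = (69.1×10³)(2.9⁴)/(8·31.0³·2.1) = 9.765 → N_a = 10
Actual rate k = Gd⁴/(8D³·10) = 2.0507 N/mm
Working load F = kδ = 2.0507·44 = 90.229 N
C = 31.0/2.9 = 10.6897; K_W = (4C−1)/(4C−4)+0.615/C = 1.1349
τ_max = K_W·8FD/(πd³) = 1.1349·292.05 = 331.46 MPa
τ_max > 237 MPa → exceeds allowable

(a) 10 coils; (b) NO, τ_max = 331 MPa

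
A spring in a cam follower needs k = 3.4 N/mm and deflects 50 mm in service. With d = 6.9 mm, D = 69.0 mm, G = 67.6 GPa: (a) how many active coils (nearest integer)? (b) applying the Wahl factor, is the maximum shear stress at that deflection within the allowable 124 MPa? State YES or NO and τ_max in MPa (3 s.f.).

(a) 17 coils; (b) YES, τ_max = 105 MPa

N_a = Gd⁴/(8D³k) = (67.6×10³)(6.9⁴)/(8·69.0³·3.4) = 17.15 → N_a = 17
Actual rate k = Gd⁴/(8D³·17) = 3.4297 N/mm
Working load F = kδ = 3.4297·50 = 171.49 N
C = 69.0/6.9 = 10.0000; K_W = (4C−1)/(4C−4)+0.615/C = 1.1448
τ_max = K_W·8FD/(πd³) = 1.1448·91.721 = 105.01 MPa
τ_max ≤ 124 MPa → acceptable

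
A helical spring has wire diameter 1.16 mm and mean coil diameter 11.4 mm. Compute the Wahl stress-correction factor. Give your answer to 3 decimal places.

1.148

C = D/d = 11.4/1.16 = 9.8276
K_W = (4C−1)/(4C−4) + 0.615/C = 38.310/35.310 + 0.0626 = 1.1475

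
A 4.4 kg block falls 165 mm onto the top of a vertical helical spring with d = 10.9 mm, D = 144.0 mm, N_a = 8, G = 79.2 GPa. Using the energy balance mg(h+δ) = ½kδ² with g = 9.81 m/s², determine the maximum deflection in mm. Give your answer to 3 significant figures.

57.3 mm

k = Gd⁴/(8D³N_a) = (79.2×10³)(10.9⁴)/(8·144.0³·8) = 5.8501 N/mm
W = mg = 4.4 × 9.81 = 43.164 N
½kδ² − Wδ − Wh = 0 → δ = (W + √(W² + 2kWh))/k
δ = (43.164 + √(1863.1 + 83329.6))/5.8501 = (43.164 + 291.88)/5.8501 = 57.271 mm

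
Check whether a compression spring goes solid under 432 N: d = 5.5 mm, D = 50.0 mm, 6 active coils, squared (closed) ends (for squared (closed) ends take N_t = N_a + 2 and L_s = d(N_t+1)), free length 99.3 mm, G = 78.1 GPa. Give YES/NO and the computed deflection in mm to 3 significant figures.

k = Gd⁴/(8D³N_a) = (78.1×10³)(5.5⁴)/(8·50.0³·6) = 11.911 N/mm
N_t = 8; L_s = 5.5·9 = 49.5 mm; δ_solid = L₀ − L_s = 99.3 − 49.5 = 49.8 mm
δ = F/k = 432/11.911 = 36.269 mm
δ < δ_solid → spring does not go solid

NO, δ = 36.3 mm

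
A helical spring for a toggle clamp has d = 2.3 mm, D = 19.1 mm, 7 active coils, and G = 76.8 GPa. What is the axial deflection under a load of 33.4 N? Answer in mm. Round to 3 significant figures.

6.06 mm

k = Gd⁴/(8D³N_a) = (76.8×10³)(2.3⁴)/(8·19.1³·7) = 5.5079 N/mm
δ = F/k = 33.4 / 5.5079 = 6.064 mm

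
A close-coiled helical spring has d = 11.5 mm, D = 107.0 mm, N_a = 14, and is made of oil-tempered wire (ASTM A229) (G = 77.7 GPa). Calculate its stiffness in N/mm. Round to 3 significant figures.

9.90 N/mm

k = Gd⁴/(8D³N_a) = (77.7×10³ × 11.5⁴) / (8 × 107.0³ × 14)
  = 1.35898e+09 / 1.37205e+08 = 9.9047 N/mm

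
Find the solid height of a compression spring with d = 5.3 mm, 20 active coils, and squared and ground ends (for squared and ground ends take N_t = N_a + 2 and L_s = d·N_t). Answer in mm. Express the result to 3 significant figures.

squared and ground ends: N_t = N_a + 2 = 20 + 2 = 22
L_s = d·N_t = 5.3 × 22 = 116.6 mm

117 mm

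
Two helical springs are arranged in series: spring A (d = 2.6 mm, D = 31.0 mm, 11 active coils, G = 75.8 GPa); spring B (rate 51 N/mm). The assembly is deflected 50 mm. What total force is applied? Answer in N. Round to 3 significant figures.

k_A = Gd⁴/(8D³N_a) = (75.8×10³)(2.6⁴)/(8·31.0³·11) = 1.3213 N/mm
Series: 1/k_eq = 1/1.3213 + 1/51 = 0.77645; k_eq = 1.2879 N/mm
F = k_eq·δ = 1.2879·50 = 64.396 N

64.4 N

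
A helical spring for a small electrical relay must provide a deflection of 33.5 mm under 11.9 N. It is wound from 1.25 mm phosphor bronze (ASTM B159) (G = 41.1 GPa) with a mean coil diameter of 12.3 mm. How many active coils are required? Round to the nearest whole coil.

Required rate k = F/δ = 11.9/33.5 = 0.35522 N/mm
N_a = Gd⁴/(8D³k) = (41.1×10³ × 1.25⁴)/(8 × 12.3³ × 0.35522)
    = 100342 / 5288.2 = 18.97 → 19 coils

19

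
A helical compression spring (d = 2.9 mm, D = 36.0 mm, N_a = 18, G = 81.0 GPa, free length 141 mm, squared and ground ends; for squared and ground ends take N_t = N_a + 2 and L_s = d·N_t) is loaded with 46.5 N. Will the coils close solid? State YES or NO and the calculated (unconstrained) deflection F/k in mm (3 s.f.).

k = Gd⁴/(8D³N_a) = (81.0×10³)(2.9⁴)/(8·36.0³·18) = 0.85272 N/mm
N_t = 20; L_s = 2.9·20 = 58 mm; δ_solid = L₀ − L_s = 141 − 58 = 83 mm
δ = F/k = 46.5/0.85272 = 54.531 mm
δ < δ_solid → spring does not go solid

NO, δ = 54.5 mm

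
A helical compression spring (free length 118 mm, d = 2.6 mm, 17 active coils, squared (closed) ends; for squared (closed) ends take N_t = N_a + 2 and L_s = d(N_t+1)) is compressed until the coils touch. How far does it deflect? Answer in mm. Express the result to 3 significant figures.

66.0 mm

N_t = 19; L_s = 2.6·20 = 52 mm
δ_solid = L₀ − L_s = 118 − 52 = 66 mm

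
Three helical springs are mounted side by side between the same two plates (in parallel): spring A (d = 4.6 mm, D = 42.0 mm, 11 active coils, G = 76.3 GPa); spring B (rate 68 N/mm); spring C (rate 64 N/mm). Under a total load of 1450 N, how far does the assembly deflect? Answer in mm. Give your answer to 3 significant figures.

10.6 mm

k_A = Gd⁴/(8D³N_a) = (76.3×10³)(4.6⁴)/(8·42.0³·11) = 5.2399 N/mm
Parallel: k_eq = 5.2399 + 68 + 64 = 137.24 N/mm
δ = F/k_eq = 1450/137.24 = 10.565 mm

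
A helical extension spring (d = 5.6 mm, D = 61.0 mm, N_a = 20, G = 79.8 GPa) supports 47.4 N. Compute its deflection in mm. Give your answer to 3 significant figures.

21.9 mm

k = Gd⁴/(8D³N_a) = (79.8×10³)(5.6⁴)/(8·61.0³·20) = 2.161 N/mm
δ = F/k = 47.4 / 2.161 = 21.935 mm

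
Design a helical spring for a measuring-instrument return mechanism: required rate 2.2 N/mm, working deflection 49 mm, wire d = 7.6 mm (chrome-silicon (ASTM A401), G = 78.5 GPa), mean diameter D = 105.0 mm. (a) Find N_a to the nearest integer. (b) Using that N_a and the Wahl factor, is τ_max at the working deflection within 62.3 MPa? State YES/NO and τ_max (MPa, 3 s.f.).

N_a = Gd⁴/(8D³k) = (78.5×10³)(7.6⁴)/(8·105.0³·2.2) = 12.85 → N_a = 13
Actual rate k = Gd⁴/(8D³·13) = 2.1753 N/mm
Working load F = kδ = 2.1753·49 = 106.59 N
C = 105.0/7.6 = 13.8158; K_W = (4C−1)/(4C−4)+0.615/C = 1.1030
τ_max = K_W·8FD/(πd³) = 1.1030·64.924 = 71.614 MPa
τ_max > 62.3 MPa → exceeds allowable

(a) 13 coils; (b) NO, τ_max = 71.6 MPa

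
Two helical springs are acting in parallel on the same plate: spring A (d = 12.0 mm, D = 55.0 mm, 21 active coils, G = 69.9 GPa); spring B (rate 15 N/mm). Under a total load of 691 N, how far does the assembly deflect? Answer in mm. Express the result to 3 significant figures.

10.3 mm

k_A = Gd⁴/(8D³N_a) = (69.9×10³)(12.0⁴)/(8·55.0³·21) = 51.857 N/mm
Parallel: k_eq = 51.857 + 15 = 66.857 N/mm
δ = F/k_eq = 691/66.857 = 10.336 mm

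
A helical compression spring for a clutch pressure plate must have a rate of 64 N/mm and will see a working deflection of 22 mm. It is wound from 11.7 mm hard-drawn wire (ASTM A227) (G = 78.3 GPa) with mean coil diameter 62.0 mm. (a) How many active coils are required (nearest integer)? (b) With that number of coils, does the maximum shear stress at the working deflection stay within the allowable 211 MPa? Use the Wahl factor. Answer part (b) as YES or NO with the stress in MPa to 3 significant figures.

N_a = Gd⁴/(8D³k) = (78.3×10³)(11.7⁴)/(8·62.0³·64) = 12.02 → N_a = 12
Actual rate k = Gd⁴/(8D³·12) = 64.13 N/mm
Working load F = kδ = 64.13·22 = 1410.9 N
C = 62.0/11.7 = 5.2991; K_W = (4C−1)/(4C−4)+0.615/C = 1.2905
τ_max = K_W·8FD/(πd³) = 1.2905·139.08 = 179.48 MPa
τ_max ≤ 211 MPa → acceptable

(a) 12 coils; (b) YES, τ_max = 179 MPa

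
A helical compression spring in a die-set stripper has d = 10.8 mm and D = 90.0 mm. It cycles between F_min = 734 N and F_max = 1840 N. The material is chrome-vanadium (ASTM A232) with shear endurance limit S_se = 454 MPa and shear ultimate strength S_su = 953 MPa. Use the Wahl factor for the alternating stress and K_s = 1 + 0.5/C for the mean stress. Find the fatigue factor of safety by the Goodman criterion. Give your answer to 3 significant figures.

C = D/d = 90.0/10.8 = 8.3333; K_W = (4C−1)/(4C−4)+0.615/C = 1.1761; K_s = 1+0.5/C = 1.0600
F_a = (F_max−F_min)/2 = 553 N; F_m = (F_max+F_min)/2 = 1287 N
τ_a = K_W·8F_aD/(πd³) = 1.1761 × 100.61 = 118.32 MPa
τ_m = K_s·8F_mD/(πd³) = 1.0600 × 234.15 = 248.2 MPa
Goodman: 1/n_f = τ_a/S_se + τ_m/S_su = 118.32/454 + 248.2/953 = 0.26062 + 0.26044 = 0.52106
n_f = 1/0.52106 = 1.919

1.92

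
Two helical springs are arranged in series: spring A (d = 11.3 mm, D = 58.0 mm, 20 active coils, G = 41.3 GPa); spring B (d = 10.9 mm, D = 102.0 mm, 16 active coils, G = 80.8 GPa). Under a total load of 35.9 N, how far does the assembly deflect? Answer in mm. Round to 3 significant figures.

k_A = Gd⁴/(8D³N_a) = (41.3×10³)(11.3⁴)/(8·58.0³·20) = 21.57 N/mm
k_B = Gd⁴/(8D³N_a) = (80.8×10³)(10.9⁴)/(8·102.0³·16) = 8.3967 N/mm
Series: 1/k_eq = 1/21.57 + 1/8.3967 = 0.16545; k_eq = 6.044 N/mm
δ = F/k_eq = 35.9/6.044 = 5.9398 mm

5.94 mm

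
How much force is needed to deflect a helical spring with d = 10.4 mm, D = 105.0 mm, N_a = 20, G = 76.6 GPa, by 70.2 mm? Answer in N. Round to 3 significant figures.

340 N

k = Gd⁴/(8D³N_a) = (76.6×10³)(10.4⁴)/(8·105.0³·20) = 4.8381 N/mm
F = k·δ = 4.8381 × 70.2 = 339.63 N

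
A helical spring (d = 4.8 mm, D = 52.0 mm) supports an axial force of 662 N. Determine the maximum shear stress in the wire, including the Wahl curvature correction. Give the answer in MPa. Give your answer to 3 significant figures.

Spring index C = D/d = 52.0/4.8 = 10.8333
K_W = (4C−1)/(4C−4) + 0.615/C = 42.333/39.333 + 0.0568 = 1.1330
τ₀ = 8FD/(πd³) = 8·662·52.0/(π·4.8³) = 275392/347.44 = 792.64 MPa
τ_max = K·τ₀ = 1.1330 × 792.64 = 898.1 MPa

898 MPa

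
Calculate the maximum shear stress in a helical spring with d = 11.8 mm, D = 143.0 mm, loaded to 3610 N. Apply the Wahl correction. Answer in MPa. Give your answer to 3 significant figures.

895 MPa

Spring index C = D/d = 143.0/11.8 = 12.1186
K_W = (4C−1)/(4C−4) + 0.615/C = 47.475/44.475 + 0.0507 = 1.1182
τ₀ = 8FD/(πd³) = 8·3610·143.0/(π·11.8³) = 4.12984e+06/5161.7 = 800.09 MPa
τ_max = K·τ₀ = 1.1182 × 800.09 = 894.66 MPa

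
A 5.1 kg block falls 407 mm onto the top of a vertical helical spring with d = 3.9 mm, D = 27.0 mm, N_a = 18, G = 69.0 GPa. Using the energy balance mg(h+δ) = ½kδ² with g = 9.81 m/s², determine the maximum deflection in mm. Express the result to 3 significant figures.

k = Gd⁴/(8D³N_a) = (69.0×10³)(3.9⁴)/(8·27.0³·18) = 5.6319 N/mm
W = mg = 5.1 × 9.81 = 50.031 N
½kδ² − Wδ − Wh = 0 → δ = (W + √(W² + 2kWh))/k
δ = (50.031 + √(2503.1 + 229360))/5.6319 = (50.031 + 481.52)/5.6319 = 94.383 mm

94.4 mm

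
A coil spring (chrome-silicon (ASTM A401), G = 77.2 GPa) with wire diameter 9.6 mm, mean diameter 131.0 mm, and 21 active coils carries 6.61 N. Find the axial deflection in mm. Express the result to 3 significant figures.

3.81 mm

k = Gd⁴/(8D³N_a) = (77.2×10³)(9.6⁴)/(8·131.0³·21) = 1.7361 N/mm
δ = F/k = 6.61 / 1.7361 = 3.8073 mm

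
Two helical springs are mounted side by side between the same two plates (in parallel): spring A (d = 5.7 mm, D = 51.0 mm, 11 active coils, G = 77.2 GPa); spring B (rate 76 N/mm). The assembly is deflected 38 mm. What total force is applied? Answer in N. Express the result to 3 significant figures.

3150 N

k_A = Gd⁴/(8D³N_a) = (77.2×10³)(5.7⁴)/(8·51.0³·11) = 6.9811 N/mm
Parallel: k_eq = 6.9811 + 76 = 82.981 N/mm
F = k_eq·δ = 82.981·38 = 3153.3 N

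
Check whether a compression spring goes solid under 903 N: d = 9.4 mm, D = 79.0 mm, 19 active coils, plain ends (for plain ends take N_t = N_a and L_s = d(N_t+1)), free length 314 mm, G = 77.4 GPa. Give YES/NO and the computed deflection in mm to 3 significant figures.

k = Gd⁴/(8D³N_a) = (77.4×10³)(9.4⁴)/(8·79.0³·19) = 8.0636 N/mm
N_t = 19; L_s = 9.4·20 = 188 mm; δ_solid = L₀ − L_s = 314 − 188 = 126 mm
δ = F/k = 903/8.0636 = 111.99 mm
δ < δ_solid → spring does not go solid

NO, δ = 112 mm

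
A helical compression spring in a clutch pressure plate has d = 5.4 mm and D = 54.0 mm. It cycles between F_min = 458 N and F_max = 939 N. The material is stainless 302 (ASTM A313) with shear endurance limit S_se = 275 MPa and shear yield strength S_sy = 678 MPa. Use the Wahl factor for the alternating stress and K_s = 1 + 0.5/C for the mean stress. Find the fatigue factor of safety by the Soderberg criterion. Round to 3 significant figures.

C = D/d = 54.0/5.4 = 10.0000; K_W = (4C−1)/(4C−4)+0.615/C = 1.1448; K_s = 1+0.5/C = 1.0500
F_a = (F_max−F_min)/2 = 240.5 N; F_m = (F_max+F_min)/2 = 698.5 N
τ_a = K_W·8F_aD/(πd³) = 1.1448 × 210.02 = 240.44 MPa
τ_m = K_s·8F_mD/(πd³) = 1.0500 × 609.98 = 640.48 MPa
Soderberg: 1/n_f = τ_a/S_se + τ_m/S_sy = 240.44/275 + 640.48/678 = 0.87433 + 0.94467 = 1.819
n_f = 1/1.819 = 0.5498

0.550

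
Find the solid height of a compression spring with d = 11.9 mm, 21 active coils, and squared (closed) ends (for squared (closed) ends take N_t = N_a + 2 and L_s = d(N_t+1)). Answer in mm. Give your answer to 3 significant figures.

286 mm

squared (closed) ends: N_t = N_a + 2 = 21 + 2 = 23
L_s = d·(N_t+1) = 11.9 × 24 = 285.6 mm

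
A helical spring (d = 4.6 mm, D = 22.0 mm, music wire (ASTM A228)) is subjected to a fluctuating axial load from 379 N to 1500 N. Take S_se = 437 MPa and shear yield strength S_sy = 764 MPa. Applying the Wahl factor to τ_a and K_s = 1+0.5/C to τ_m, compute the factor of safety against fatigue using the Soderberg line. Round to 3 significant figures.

0.568

C = D/d = 22.0/4.6 = 4.7826; K_W = (4C−1)/(4C−4)+0.615/C = 1.3269; K_s = 1+0.5/C = 1.1045
F_a = (F_max−F_min)/2 = 560.5 N; F_m = (F_max+F_min)/2 = 939.5 N
τ_a = K_W·8F_aD/(πd³) = 1.3269 × 322.6 = 428.05 MPa
τ_m = K_s·8F_mD/(πd³) = 1.1045 × 540.74 = 597.27 MPa
Soderberg: 1/n_f = τ_a/S_se + τ_m/S_sy = 428.05/437 + 597.27/764 = 0.97951 + 0.78177 = 1.7613
n_f = 1/1.7613 = 0.5678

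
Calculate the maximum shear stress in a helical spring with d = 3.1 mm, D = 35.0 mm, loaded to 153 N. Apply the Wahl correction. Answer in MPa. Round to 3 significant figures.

516 MPa

Spring index C = D/d = 35.0/3.1 = 11.2903
K_W = (4C−1)/(4C−4) + 0.615/C = 44.161/41.161 + 0.0545 = 1.1274
τ₀ = 8FD/(πd³) = 8·153·35.0/(π·3.1³) = 42840/93.591 = 457.74 MPa
τ_max = K·τ₀ = 1.1274 × 457.74 = 516.03 MPa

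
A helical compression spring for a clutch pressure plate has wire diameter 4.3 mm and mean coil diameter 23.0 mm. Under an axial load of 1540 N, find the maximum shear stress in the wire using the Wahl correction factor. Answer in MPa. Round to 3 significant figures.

Spring index C = D/d = 23.0/4.3 = 5.3488
K_W = (4C−1)/(4C−4) + 0.615/C = 20.395/17.395 + 0.1150 = 1.2874
τ₀ = 8FD/(πd³) = 8·1540·23.0/(π·4.3³) = 283360/249.78 = 1134.4 MPa
τ_max = K·τ₀ = 1.2874 × 1134.4 = 1460.5 MPa

1460 MPa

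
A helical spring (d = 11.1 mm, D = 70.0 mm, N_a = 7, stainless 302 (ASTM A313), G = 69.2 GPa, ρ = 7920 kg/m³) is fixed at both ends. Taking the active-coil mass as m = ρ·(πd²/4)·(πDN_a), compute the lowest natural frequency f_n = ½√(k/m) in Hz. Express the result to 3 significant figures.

108 Hz

k = Gd⁴/(8D³N_a) = (69.2×10³)(11.1⁴)/(8·70.0³·7) = 54.691 N/mm = 54691 N/m
Wire length L = πDN_a = π·70.0·7 = 1539.4 mm
m = ρ·(πd²/4)·L = 7920 × 96.769×10⁻⁶ m² × 1.5394 m = 1.1798 kg
f_n = ½√(k/m) = 0.5·√(54691/1.1798) = 0.5·√(46356) = 107.65 Hz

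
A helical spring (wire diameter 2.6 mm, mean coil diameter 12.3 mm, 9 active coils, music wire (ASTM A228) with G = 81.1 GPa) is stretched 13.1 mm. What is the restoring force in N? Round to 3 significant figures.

362 N

k = Gd⁴/(8D³N_a) = (81.1×10³)(2.6⁴)/(8·12.3³·9) = 27.661 N/mm
F = k·δ = 27.661 × 13.1 = 362.36 N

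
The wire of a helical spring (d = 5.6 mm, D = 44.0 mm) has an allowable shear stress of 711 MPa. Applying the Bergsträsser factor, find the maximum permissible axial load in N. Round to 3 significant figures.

948 N

C = D/d = 44.0/5.6 = 7.8571
K_B = (4C+2)/(4C−3) = 33.429/28.429 = 1.1759
τ_max = K·8FD/(πd³) → F_max = τ_allow·πd³/(8DK)
F_max = 711·π·5.6³/(8·44.0·1.1759) = 3.9227e+05/413.91 = 947.72 N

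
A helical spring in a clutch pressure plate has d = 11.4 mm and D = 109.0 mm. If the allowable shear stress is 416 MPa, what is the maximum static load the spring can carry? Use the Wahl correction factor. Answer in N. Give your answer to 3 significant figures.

C = D/d = 109.0/11.4 = 9.5614
K_W = (4C−1)/(4C−4) + 0.615/C = 37.246/34.246 + 0.0643 = 1.1519
τ_max = K·8FD/(πd³) → F_max = τ_allow·πd³/(8DK)
F_max = 416·π·11.4³/(8·109.0·1.1519) = 1.9362e+06/1004.5 = 1927.6 N

1930 N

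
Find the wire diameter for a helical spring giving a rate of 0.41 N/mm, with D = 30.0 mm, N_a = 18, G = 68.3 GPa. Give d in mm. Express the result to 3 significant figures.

d = (8D³N_a·k / G)^(1/4) = (8·30.0³·18·0.41 / (68.3×10³))^0.25
  = (23.339)^0.25 = 2.1980 mm

2.20 mm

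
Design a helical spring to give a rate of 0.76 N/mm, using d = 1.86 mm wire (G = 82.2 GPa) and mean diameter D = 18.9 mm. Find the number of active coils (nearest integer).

24

N_a = Gd⁴/(8D³k) = (82.2×10³ × 1.86⁴)/(8 × 18.9³ × 0.76)
    = 983838 / 41047.7 = 23.97 → 24 coils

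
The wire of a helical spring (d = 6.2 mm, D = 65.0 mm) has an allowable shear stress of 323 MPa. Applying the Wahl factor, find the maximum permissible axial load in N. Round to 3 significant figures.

C = D/d = 65.0/6.2 = 10.4839
K_W = (4C−1)/(4C−4) + 0.615/C = 40.935/37.935 + 0.0587 = 1.1377
τ_max = K·8FD/(πd³) → F_max = τ_allow·πd³/(8DK)
F_max = 323·π·6.2³/(8·65.0·1.1377) = 2.4184e+05/591.63 = 408.77 N

409 N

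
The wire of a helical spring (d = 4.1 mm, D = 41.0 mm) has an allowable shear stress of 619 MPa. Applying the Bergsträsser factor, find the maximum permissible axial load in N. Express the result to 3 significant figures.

360 N

C = D/d = 41.0/4.1 = 10.0000
K_B = (4C+2)/(4C−3) = 42.000/37.000 = 1.1351
τ_max = K·8FD/(πd³) → F_max = τ_allow·πd³/(8DK)
F_max = 619·π·4.1³/(8·41.0·1.1351) = 1.3403e+05/372.32 = 359.97 N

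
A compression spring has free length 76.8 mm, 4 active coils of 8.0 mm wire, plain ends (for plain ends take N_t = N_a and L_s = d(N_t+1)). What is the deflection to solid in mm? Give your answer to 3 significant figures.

36.8 mm

N_t = 4; L_s = 8.0·5 = 40 mm
δ_solid = L₀ − L_s = 76.8 − 40 = 36.8 mm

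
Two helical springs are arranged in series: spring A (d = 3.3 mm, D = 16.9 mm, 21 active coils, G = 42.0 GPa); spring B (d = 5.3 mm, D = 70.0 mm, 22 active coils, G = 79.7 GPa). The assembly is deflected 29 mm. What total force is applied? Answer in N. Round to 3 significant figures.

25.8 N

k_A = Gd⁴/(8D³N_a) = (42.0×10³)(3.3⁴)/(8·16.9³·21) = 6.1424 N/mm
k_B = Gd⁴/(8D³N_a) = (79.7×10³)(5.3⁴)/(8·70.0³·22) = 1.0417 N/mm
Series: 1/k_eq = 1/6.1424 + 1/1.0417 = 1.1227; k_eq = 0.89067 N/mm
F = k_eq·δ = 0.89067·29 = 25.83 N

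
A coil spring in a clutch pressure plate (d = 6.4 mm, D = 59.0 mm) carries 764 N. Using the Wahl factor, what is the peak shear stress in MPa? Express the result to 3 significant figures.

507 MPa

Spring index C = D/d = 59.0/6.4 = 9.2188
K_W = (4C−1)/(4C−4) + 0.615/C = 35.875/32.875 + 0.0667 = 1.1580
τ₀ = 8FD/(πd³) = 8·764·59.0/(π·6.4³) = 360608/823.55 = 437.87 MPa
τ_max = K·τ₀ = 1.1580 × 437.87 = 507.04 MPa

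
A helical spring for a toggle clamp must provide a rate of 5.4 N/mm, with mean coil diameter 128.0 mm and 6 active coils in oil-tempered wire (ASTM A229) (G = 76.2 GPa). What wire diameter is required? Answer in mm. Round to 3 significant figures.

d = (8D³N_a·k / G)^(1/4) = (8·128.0³·6·5.4 / (76.2×10³))^0.25
  = (7133.6)^0.25 = 9.1903 mm

9.19 mm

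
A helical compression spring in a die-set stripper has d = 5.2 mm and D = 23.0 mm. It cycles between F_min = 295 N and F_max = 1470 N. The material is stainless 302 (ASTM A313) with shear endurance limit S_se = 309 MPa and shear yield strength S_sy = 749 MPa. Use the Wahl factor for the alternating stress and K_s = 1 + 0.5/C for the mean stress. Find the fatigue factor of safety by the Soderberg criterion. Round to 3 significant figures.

0.617

C = D/d = 23.0/5.2 = 4.4231; K_W = (4C−1)/(4C−4)+0.615/C = 1.3581; K_s = 1+0.5/C = 1.1130
F_a = (F_max−F_min)/2 = 587.5 N; F_m = (F_max+F_min)/2 = 882.5 N
τ_a = K_W·8F_aD/(πd³) = 1.3581 × 244.72 = 332.36 MPa
τ_m = K_s·8F_mD/(πd³) = 1.1130 × 367.6 = 409.15 MPa
Soderberg: 1/n_f = τ_a/S_se + τ_m/S_sy = 332.36/309 + 409.15/749 = 1.07561 + 0.54626 = 1.6219
n_f = 1/1.6219 = 0.6166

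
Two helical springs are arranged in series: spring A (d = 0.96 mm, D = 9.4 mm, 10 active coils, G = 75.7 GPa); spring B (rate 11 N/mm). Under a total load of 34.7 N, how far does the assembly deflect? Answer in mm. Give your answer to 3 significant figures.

39.0 mm

k_A = Gd⁴/(8D³N_a) = (75.7×10³)(0.96⁴)/(8·9.4³·10) = 0.96763 N/mm
Series: 1/k_eq = 1/0.96763 + 1/11 = 1.1244; k_eq = 0.88939 N/mm
δ = F/k_eq = 34.7/0.88939 = 39.016 mm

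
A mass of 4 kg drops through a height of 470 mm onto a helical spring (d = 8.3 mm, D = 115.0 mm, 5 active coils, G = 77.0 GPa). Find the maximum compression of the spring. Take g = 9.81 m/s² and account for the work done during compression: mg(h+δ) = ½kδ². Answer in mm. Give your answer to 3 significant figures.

85.2 mm

k = Gd⁴/(8D³N_a) = (77.0×10³)(8.3⁴)/(8·115.0³·5) = 6.0069 N/mm
W = mg = 4 × 9.81 = 39.24 N
½kδ² − Wδ − Wh = 0 → δ = (W + √(W² + 2kWh))/k
δ = (39.24 + √(1539.8 + 221568))/6.0069 = (39.24 + 472.34)/6.0069 = 85.166 mm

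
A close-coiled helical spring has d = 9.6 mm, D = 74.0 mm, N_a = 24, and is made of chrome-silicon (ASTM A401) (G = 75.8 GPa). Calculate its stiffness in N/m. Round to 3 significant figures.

k = Gd⁴/(8D³N_a) = (75.8×10³ × 9.6⁴) / (8 × 74.0³ × 24)
  = 6.43805e+08 / 7.7803e+07 = 8.2748 N/mm = 8274.8 N/m

8270 N/m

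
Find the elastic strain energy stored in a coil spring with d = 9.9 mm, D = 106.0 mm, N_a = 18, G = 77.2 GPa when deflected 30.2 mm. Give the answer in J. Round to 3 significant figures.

k = Gd⁴/(8D³N_a) = (77.2×10³)(9.9⁴)/(8·106.0³·18) = 4.3239 N/mm
U = ½kδ² = 0.5 × 4.3239 × 30.2² = 1971.8 N·mm = 1.9718 J

1.97 J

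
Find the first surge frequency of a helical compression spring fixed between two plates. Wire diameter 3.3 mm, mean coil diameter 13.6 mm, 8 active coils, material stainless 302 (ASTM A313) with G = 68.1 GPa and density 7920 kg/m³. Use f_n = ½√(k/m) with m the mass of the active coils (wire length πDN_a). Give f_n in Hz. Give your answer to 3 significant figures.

k = Gd⁴/(8D³N_a) = (68.1×10³)(3.3⁴)/(8·13.6³·8) = 50.166 N/mm = 50166 N/m
Wire length L = πDN_a = π·13.6·8 = 341.81 mm
m = ρ·(πd²/4)·L = 7920 × 8.553×10⁻⁶ m² × 0.34181 m = 0.023154 kg
f_n = ½√(k/m) = 0.5·√(50166/0.023154) = 0.5·√(2.1666e+06) = 735.97 Hz

736 Hz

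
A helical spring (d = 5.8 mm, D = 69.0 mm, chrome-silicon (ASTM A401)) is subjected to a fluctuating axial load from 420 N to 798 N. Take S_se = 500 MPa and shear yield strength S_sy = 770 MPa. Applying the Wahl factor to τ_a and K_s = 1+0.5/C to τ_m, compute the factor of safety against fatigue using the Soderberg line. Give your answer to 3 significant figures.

C = D/d = 69.0/5.8 = 11.8966; K_W = (4C−1)/(4C−4)+0.615/C = 1.1205; K_s = 1+0.5/C = 1.0420
F_a = (F_max−F_min)/2 = 189 N; F_m = (F_max+F_min)/2 = 609 N
τ_a = K_W·8F_aD/(πd³) = 1.1205 × 170.2 = 190.72 MPa
τ_m = K_s·8F_mD/(πd³) = 1.0420 × 548.43 = 571.48 MPa
Soderberg: 1/n_f = τ_a/S_se + τ_m/S_sy = 190.72/500 + 571.48/770 = 0.38143 + 0.74218 = 1.1236
n_f = 1/1.1236 = 0.89

0.890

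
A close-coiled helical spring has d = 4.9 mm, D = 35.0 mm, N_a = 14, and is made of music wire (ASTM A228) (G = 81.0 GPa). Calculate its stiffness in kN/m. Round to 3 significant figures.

9.72 kN/m

k = Gd⁴/(8D³N_a) = (81.0×10³ × 4.9⁴) / (8 × 35.0³ × 14)
  = 4.66949e+07 / 4.802e+06 = 9.7241 N/mm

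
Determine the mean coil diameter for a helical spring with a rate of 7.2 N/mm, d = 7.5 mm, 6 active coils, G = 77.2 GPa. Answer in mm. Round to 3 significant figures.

D = (Gd⁴/(8N_a·k))^(1/3) = (77.2×10³·7.5⁴/(8·6·7.2))^(1/3)
  = (706787)^(1/3) = 89.0764 mm

89.1 mm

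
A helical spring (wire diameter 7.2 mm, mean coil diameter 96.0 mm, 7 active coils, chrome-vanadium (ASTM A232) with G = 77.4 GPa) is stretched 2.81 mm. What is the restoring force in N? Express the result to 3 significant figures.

11.8 N

k = Gd⁴/(8D³N_a) = (77.4×10³)(7.2⁴)/(8·96.0³·7) = 4.1983 N/mm
F = k·δ = 4.1983 × 2.81 = 11.797 N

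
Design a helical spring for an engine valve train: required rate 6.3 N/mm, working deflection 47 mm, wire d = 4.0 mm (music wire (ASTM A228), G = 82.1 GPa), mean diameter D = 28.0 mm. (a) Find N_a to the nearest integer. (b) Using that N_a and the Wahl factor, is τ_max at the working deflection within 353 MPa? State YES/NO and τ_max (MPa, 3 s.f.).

N_a = Gd⁴/(8D³k) = (82.1×10³)(4.0⁴)/(8·28.0³·6.3) = 19 → N_a = 19
Actual rate k = Gd⁴/(8D³·19) = 6.2989 N/mm
Working load F = kδ = 6.2989·47 = 296.05 N
C = 28.0/4.0 = 7.0000; K_W = (4C−1)/(4C−4)+0.615/C = 1.2129
τ_max = K_W·8FD/(πd³) = 1.2129·329.82 = 400.03 MPa
τ_max > 353 MPa → exceeds allowable

(a) 19 coils; (b) NO, τ_max = 400 MPa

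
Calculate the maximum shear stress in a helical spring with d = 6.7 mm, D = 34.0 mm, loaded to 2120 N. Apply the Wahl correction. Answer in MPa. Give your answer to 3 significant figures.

797 MPa

Spring index C = D/d = 34.0/6.7 = 5.0746
K_W = (4C−1)/(4C−4) + 0.615/C = 19.299/16.299 + 0.1212 = 1.3053
τ₀ = 8FD/(πd³) = 8·2120·34.0/(π·6.7³) = 576640/944.87 = 610.28 MPa
τ_max = K·τ₀ = 1.3053 × 610.28 = 796.57 MPa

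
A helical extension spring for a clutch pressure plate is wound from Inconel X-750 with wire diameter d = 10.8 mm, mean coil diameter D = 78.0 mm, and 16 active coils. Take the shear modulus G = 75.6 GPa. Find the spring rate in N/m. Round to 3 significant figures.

k = Gd⁴/(8D³N_a) = (75.6×10³ × 10.8⁴) / (8 × 78.0³ × 16)
  = 1.02853e+09 / 6.07427e+07 = 16.933 N/mm = 16933 N/m

16900 N/m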